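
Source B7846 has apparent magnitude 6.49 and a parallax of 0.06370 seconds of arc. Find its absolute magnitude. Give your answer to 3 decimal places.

d = 1/p = 1/0.06370″ = 15.699 pc.
m − M = 5 log₁₀(15.699) − 5 = 5.9794 − 5 = 0.9794.
M = m − (m − M) = 6.49 − 0.9794 = 5.511.

M = 5.511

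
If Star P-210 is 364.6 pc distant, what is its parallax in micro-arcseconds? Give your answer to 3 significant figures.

p = 1/d = 1/364.6 = 0.0027427 arcsec.
= 0.0027427 × 10⁶ = 2742.7 μas.

2740 μas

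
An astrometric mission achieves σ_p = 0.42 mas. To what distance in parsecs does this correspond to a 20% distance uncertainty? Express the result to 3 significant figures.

σ_d/d = σ_p/p, so the condition is σ_p/p ≤ 0.20, i.e. p ≥ σ_p/0.20.
p_min = 0.42/0.20 = 2.1 mas = 0.0021 arcsec.
d_max = 1/p_min = 1/0.0021 = 476.19 pc.

476 pc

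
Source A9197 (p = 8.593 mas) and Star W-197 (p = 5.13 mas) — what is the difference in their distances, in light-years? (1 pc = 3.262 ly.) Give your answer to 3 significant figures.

256 ly

d_A = 1/0.008593″ = 116.37 pc; d_B = 1/0.005130″ = 194.93 pc.
|d_B − d_A| = |194.93 − 116.37| = 78.56 pc = 78.56 × 3.262 ly = 256.26 ly.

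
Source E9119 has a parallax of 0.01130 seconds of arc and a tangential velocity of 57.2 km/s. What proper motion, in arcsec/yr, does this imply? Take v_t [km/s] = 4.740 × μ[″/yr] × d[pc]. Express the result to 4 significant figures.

d = 1/p = 1/0.01130″ = 88.496 pc.
μ = v_t / (4.74 d) = 57.2 / (4.74 × 88.496) = 57.2 / 419.47 = 0.13636 ″/yr.

0.1364 arcsec/yr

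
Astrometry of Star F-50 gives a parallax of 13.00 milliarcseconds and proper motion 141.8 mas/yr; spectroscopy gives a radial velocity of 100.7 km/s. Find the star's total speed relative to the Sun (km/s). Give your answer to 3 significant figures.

d = 1/p = 1/0.01300″ = 76.923 pc.
μ = 141.8 mas/yr = 0.1418 ″/yr.
v_t = 4.740 μ d = 4.740 × 0.1418 × 76.923 = 51.702 km/s.
v = √(v_r² + v_t²) = √(100.7² + 51.702²) = √12813.6 = 113.2 km/s.

113 km/s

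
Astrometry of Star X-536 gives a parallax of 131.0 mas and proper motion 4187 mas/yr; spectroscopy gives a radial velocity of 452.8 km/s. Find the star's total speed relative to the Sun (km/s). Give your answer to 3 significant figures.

d = 1/p = 1/0.1310″ = 7.6336 pc.
μ = 4187 mas/yr = 4.187 ″/yr.
v_t = 4.740 μ d = 4.740 × 4.187 × 7.6336 = 151.5 km/s.
v = √(v_r² + v_t²) = √(452.8² + 151.5²) = √227980 = 477.47 km/s.

477 km/s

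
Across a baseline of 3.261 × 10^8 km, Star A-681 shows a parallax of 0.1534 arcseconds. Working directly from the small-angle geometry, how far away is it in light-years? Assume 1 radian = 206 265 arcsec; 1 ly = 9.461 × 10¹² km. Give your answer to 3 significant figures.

46.3 ly

θ = 0.1534″ = 0.1534/206265 = 7.4370 × 10^-7 rad.
d = B/θ = (3.261 × 10^8) / (7.4370 × 10^-7) = 4.3848 × 10^14 km = (4.3848 × 10^14) / (9.461 × 10^12) ly = 46.346 ly.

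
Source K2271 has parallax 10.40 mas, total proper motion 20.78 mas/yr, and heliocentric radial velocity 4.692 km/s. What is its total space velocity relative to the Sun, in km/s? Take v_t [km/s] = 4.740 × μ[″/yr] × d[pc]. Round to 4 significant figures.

d = 1/p = 1/0.01040″ = 96.154 pc.
μ = 20.78 mas/yr = 0.02078 ″/yr.
v_t = 4.740 μ d = 4.740 × 0.02078 × 96.154 = 9.4709 km/s.
v = √(v_r² + v_t²) = √(4.692² + 9.4709²) = √111.713 = 10.569 km/s.

10.57 km/s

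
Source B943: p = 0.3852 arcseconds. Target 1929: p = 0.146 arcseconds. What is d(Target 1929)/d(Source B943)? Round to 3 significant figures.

2.64

Since d = 1/p, d_B/d_A = p_A/p_B.
= 0.3852 / 0.146 = 2.6384.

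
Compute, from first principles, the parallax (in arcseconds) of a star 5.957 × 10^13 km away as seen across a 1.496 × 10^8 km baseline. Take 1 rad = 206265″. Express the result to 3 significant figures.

0.518 arcsec

θ ≈ B/d = (1.496 × 10^8) / (5.957 × 10^13) = 2.5113 × 10^-6 rad.
In arcseconds: 2.5113 × 10^-6 × 206265 = 0.51799″.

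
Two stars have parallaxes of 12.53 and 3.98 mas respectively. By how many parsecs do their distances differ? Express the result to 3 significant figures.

171 pc

d_A = 1/0.01253″ = 79.808 pc; d_B = 1/0.003980″ = 251.26 pc.
|d_B − d_A| = |251.26 − 79.808| = 171.45 pc.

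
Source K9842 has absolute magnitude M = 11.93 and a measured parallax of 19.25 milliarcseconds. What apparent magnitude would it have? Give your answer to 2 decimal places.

d = 1/p = 1/0.01925″ = 51.948 pc.
m − M = 5 log₁₀ d − 5 = 5 log₁₀(51.948) − 5 = 8.5778 − 5 = 3.5778.
m = M + (m − M) = 11.93 + 3.5778 = 15.51.

m = 15.51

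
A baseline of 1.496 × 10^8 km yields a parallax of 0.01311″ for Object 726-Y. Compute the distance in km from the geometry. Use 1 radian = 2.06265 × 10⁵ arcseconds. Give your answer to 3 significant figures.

2.35 × 10^15 km

θ = 0.01311″ = 0.01311/206265 = 6.3559 × 10^-8 rad.
d = B/θ = (1.496 × 10^8) / (6.3559 × 10^-8) = 2.3537 × 10^15 km.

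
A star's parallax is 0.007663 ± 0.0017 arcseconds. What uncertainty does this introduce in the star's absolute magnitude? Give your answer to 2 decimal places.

M = m − 5 log₁₀ d + 5 = m + 5 log₁₀ p + 5, so ∂M/∂p = 5/(p ln 10).
σ_M = (5/ln 10) · (σ_p/p) = 2.1715 × 0.0017/0.007663 = 2.1715 × 0.22185 = 0.48175.

σ_M = 0.48 mag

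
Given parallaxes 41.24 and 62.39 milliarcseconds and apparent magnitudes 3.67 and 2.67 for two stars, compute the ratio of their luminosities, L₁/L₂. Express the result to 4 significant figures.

L₁/L₂ = 0.9112

d₁ = 1/p₁ = 1/0.04124″ = 24.248 pc; d₂ = 1/p₂ = 1/0.06239″ = 16.028 pc.
M₁ = m₁ − 5 log₁₀ d₁ + 5 = 3.67 − 6.9234 + 5 = 1.7466.
M₂ = 2.67 − 6.0244 + 5 = 1.6456.
L₁/L₂ = 10^(0.4(M₂ − M₁)) = 10^(0.4 × (-0.1010)) = 10^(-0.04040) = 0.91117.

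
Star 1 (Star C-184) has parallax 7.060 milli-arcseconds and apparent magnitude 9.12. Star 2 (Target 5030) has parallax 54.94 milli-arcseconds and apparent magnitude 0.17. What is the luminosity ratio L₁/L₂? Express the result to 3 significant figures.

d₁ = 1/p₁ = 1/0.007060″ = 141.64 pc; d₂ = 1/p₂ = 1/0.05494″ = 18.202 pc.
M₁ = m₁ − 5 log₁₀ d₁ + 5 = 9.12 − 10.7559 + 5 = 3.3641.
M₂ = 0.17 − 6.3006 + 5 = -1.1306.
L₁/L₂ = 10^(0.4(M₂ − M₁)) = 10^(0.4 × (-4.4947)) = 10^(-1.79788) = 0.015926.

L₁/L₂ = 0.0159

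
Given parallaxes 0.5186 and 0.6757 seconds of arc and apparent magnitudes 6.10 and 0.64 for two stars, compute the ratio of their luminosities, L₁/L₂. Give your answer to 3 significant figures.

d₁ = 1/p₁ = 1/0.5186″ = 1.9283 pc; d₂ = 1/p₂ = 1/0.6757″ = 1.4799 pc.
M₁ = m₁ − 5 log₁₀ d₁ + 5 = 6.10 − 1.4259 + 5 = 9.6741.
M₂ = 0.64 − 0.8512 + 5 = 4.7888.
L₁/L₂ = 10^(0.4(M₂ − M₁)) = 10^(0.4 × (-4.8853)) = 10^(-1.95412) = 0.011114.

L₁/L₂ = 0.0111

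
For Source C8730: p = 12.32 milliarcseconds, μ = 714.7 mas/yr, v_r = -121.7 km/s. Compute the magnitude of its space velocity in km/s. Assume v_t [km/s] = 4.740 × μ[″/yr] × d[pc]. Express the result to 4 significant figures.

d = 1/p = 1/0.01232″ = 81.169 pc.
μ = 714.7 mas/yr = 0.7147 ″/yr.
v_t = 4.740 μ d = 4.740 × 0.7147 × 81.169 = 274.97 km/s.
v = √(v_r² + v_t²) = √((-121.7)² + 274.97²) = √90419.4 = 300.7 km/s.

300.7 km/s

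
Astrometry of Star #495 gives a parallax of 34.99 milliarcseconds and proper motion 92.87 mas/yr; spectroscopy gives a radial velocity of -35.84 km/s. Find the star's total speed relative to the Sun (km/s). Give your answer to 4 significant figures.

d = 1/p = 1/0.03499″ = 28.58 pc.
μ = 92.87 mas/yr = 0.09287 ″/yr.
v_t = 4.740 μ d = 4.740 × 0.09287 × 28.58 = 12.581 km/s.
v = √(v_r² + v_t²) = √((-35.84)² + 12.581²) = √1442.79 = 37.984 km/s.

37.98 km/s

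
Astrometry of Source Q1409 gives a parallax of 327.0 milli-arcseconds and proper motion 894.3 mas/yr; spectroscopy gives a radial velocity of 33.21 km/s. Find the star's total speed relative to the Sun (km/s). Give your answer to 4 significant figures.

35.65 km/s

d = 1/p = 1/0.3270″ = 3.0581 pc.
μ = 894.3 mas/yr = 0.8943 ″/yr.
v_t = 4.740 μ d = 4.740 × 0.8943 × 3.0581 = 12.963 km/s.
v = √(v_r² + v_t²) = √(33.21² + 12.963²) = √1270.94 = 35.65 km/s.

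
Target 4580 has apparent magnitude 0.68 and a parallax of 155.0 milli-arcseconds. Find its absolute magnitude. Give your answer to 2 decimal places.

M = 1.63

d = 1/p = 1/0.1550″ = 6.4516 pc.
m − M = 5 log₁₀(6.4516) − 5 = 4.0483 − 5 = -0.9517.
M = m − (m − M) = 0.68 − (-0.9517) = 1.63.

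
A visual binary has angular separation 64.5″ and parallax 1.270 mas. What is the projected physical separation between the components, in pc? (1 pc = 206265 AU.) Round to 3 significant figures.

0.246 pc

d = 1/p = 1/0.001270″ = 787.4 pc.
At distance d (pc), an angle of θ arcsec spans θ·d AU: s = 64.5 × 787.4 = 50787 AU.
= 50787 / 206265 = 0.24622 pc.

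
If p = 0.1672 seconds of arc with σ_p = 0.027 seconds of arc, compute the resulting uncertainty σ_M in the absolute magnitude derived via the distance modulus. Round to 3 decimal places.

σ_M = 0.351 mag

M = m − 5 log₁₀ d + 5 = m + 5 log₁₀ p + 5, so ∂M/∂p = 5/(p ln 10).
σ_M = (5/ln 10) · (σ_p/p) = 2.1715 × 0.027/0.1672 = 2.1715 × 0.16148 = 0.35065.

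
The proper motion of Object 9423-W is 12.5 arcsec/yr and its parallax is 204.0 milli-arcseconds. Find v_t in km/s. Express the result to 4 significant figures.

d = 1/p = 1/0.2040″ = 4.902 pc.
v_t = 4.74 × μ × d = 4.74 × 12.5 × 4.902 = 290.44 km/s.

290.4 km/s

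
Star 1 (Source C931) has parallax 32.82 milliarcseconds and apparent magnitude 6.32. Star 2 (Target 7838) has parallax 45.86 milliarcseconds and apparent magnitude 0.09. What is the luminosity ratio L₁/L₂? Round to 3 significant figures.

d₁ = 1/p₁ = 1/0.03282″ = 30.469 pc; d₂ = 1/p₂ = 1/0.04586″ = 21.805 pc.
M₁ = m₁ − 5 log₁₀ d₁ + 5 = 6.32 − 7.4193 + 5 = 3.9007.
M₂ = 0.09 − 6.6928 + 5 = -1.6028.
L₁/L₂ = 10^(0.4(M₂ − M₁)) = 10^(0.4 × (-5.5035)) = 10^(-2.20140) = 0.0062893.

L₁/L₂ = 0.00629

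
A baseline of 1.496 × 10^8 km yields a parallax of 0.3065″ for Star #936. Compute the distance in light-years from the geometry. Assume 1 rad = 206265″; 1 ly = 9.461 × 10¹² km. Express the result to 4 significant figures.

θ = 0.3065″ = 0.3065/206265 = 1.4860 × 10^-6 rad.
d = B/θ = (1.496 × 10^8) / (1.4860 × 10^-6) = 1.0067 × 10^14 km = (1.0067 × 10^14) / (9.461 × 10^12) ly = 10.641 ly.

10.64 ly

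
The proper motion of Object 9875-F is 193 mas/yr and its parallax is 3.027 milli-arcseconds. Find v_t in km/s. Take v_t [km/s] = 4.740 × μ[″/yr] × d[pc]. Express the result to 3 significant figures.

d = 1/p = 1/0.003027″ = 330.36 pc.
μ = 193 mas/yr = 0.193 ″/yr.
v_t = 4.74 × μ × d = 4.74 × 0.193 × 330.36 = 302.22 km/s.

302 km/s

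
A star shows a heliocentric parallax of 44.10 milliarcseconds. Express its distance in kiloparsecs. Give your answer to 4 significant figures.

0.02268 kpc

p = 44.10 milliarcseconds = 0.04410 arcsec.
d = 1/p = 1/0.04410 = 22.676 pc.
= 0.022676 kpc.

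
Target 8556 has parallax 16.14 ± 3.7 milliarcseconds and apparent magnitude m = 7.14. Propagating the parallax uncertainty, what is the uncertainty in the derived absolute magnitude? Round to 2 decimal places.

M = m − 5 log₁₀ d + 5 = m + 5 log₁₀ p + 5, so ∂M/∂p = 5/(p ln 10).
σ_M = (5/ln 10) · (σ_p/p) = 2.1715 × 3.7/16.14 = 2.1715 × 0.22924 = 0.49779.

σ_M = 0.50 mag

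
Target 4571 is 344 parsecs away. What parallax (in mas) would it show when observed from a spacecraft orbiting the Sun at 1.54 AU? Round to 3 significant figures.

p (arcsec) = B (AU) / d (pc).
p = 1.54 / 344 = 0.0044767 arcsec = 4.4767 mas.

4.48 mas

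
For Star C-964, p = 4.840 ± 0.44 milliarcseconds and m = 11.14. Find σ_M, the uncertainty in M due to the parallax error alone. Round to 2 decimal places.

σ_M = 0.20 mag

M = m − 5 log₁₀ d + 5 = m + 5 log₁₀ p + 5, so ∂M/∂p = 5/(p ln 10).
σ_M = (5/ln 10) · (σ_p/p) = 2.1715 × 0.44/4.840 = 2.1715 × 0.090909 = 0.19741.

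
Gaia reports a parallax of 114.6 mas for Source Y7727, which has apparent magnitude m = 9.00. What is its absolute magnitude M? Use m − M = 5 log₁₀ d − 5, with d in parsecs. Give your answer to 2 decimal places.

d = 1/p = 1/0.1146″ = 8.726 pc.
m − M = 5 log₁₀(8.726) − 5 = 4.7041 − 5 = -0.2959.
M = m − (m − M) = 9.00 − (-0.2959) = 9.30.

M = 9.30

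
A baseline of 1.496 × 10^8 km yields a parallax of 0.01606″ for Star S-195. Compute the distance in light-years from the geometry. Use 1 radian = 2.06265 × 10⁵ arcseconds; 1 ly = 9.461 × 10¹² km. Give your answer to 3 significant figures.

203 ly

θ = 0.01606″ = 0.01606/206265 = 7.7861 × 10^-8 rad.
d = B/θ = (1.496 × 10^8) / (7.7861 × 10^-8) = 1.9214 × 10^15 km = (1.9214 × 10^15) / (9.461 × 10^12) ly = 203.09 ly.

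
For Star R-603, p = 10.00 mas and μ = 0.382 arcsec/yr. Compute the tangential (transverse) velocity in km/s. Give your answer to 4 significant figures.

181.1 km/s

d = 1/p = 1/0.01000″ = 100 pc.
v_t = 4.74 × μ × d = 4.74 × 0.382 × 100 = 181.07 km/s.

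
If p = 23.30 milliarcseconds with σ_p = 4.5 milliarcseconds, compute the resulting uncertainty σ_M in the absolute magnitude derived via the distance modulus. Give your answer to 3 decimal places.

σ_M = 0.419 mag

M = m − 5 log₁₀ d + 5 = m + 5 log₁₀ p + 5, so ∂M/∂p = 5/(p ln 10).
σ_M = (5/ln 10) · (σ_p/p) = 2.1715 × 4.5/23.30 = 2.1715 × 0.19313 = 0.41938.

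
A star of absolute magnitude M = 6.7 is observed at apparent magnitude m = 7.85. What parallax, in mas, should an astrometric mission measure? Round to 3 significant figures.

58.9 mas

m − M = 7.85 − 6.7 = 1.15.
d = 10^((m−M)/5 + 1) = 10^1.230 = 16.982 pc.
p = 1/d = 1/16.982 = 0.058886 arcsec = 58.886 mas.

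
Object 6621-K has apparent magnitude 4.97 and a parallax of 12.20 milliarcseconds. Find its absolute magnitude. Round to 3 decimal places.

M = 0.402

d = 1/p = 1/0.01220″ = 81.967 pc.
m − M = 5 log₁₀(81.967) − 5 = 9.5682 − 5 = 4.5682.
M = m − (m − M) = 4.97 − 4.5682 = 0.402.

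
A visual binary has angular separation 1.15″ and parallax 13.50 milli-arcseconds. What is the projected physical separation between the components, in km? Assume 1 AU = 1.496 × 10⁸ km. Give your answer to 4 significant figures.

d = 1/p = 1/0.01350″ = 74.074 pc.
At distance d (pc), an angle of θ arcsec spans θ·d AU: s = 1.15 × 74.074 = 85.185 AU.
= 85.185 × 1.496 × 10⁸ km = 1.2744 × 10^10 km.

1.274 × 10^10 km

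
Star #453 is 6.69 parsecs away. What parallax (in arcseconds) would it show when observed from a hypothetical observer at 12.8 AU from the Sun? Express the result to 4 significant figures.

p (arcsec) = B (AU) / d (pc).
p = 12.8 / 6.69 = 1.9133 arcsec.

1.913 arcsec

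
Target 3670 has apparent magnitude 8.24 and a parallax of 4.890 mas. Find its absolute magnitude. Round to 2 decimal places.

d = 1/p = 1/0.004890″ = 204.5 pc.
m − M = 5 log₁₀(204.5) − 5 = 11.5535 − 5 = 6.5535.
M = m − (m − M) = 8.24 − 6.5535 = 1.69.

M = 1.69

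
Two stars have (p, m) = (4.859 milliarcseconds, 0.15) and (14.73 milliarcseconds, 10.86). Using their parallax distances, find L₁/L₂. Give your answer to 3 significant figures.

d₁ = 1/p₁ = 1/0.004859″ = 205.8 pc; d₂ = 1/p₂ = 1/0.01473″ = 67.889 pc.
M₁ = m₁ − 5 log₁₀ d₁ + 5 = 0.15 − 11.5672 + 5 = -6.4172.
M₂ = 10.86 − 9.1590 + 5 = 6.7010.
L₁/L₂ = 10^(0.4(M₂ − M₁)) = 10^(0.4 × 13.1182) = 10^5.24728 = 1.7672 × 10^5.

L₁/L₂ = 177000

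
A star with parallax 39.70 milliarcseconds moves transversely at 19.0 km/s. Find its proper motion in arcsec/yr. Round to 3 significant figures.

0.159 arcsec/yr

d = 1/p = 1/0.03970″ = 25.189 pc.
μ = v_t / (4.74 d) = 19.0 / (4.74 × 25.189) = 19.0 / 119.4 = 0.15913 ″/yr.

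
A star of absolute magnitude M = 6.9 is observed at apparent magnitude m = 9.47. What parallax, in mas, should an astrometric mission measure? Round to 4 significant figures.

30.62 mas

m − M = 9.47 − 6.9 = 2.57.
d = 10^((m−M)/5 + 1) = 10^1.514 = 32.659 pc.
p = 1/d = 1/32.659 = 0.030619 arcsec = 30.619 mas.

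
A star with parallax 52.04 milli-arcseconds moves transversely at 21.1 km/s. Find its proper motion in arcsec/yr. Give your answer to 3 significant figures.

d = 1/p = 1/0.05204″ = 19.216 pc.
μ = v_t / (4.74 d) = 21.1 / (4.74 × 19.216) = 21.1 / 91.084 = 0.23165 ″/yr.

0.232 arcsec/yr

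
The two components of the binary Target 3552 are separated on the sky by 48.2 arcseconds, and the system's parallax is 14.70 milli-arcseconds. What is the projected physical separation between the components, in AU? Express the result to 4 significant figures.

3279 AU

d = 1/p = 1/0.01470″ = 68.027 pc.
At distance d (pc), an angle of θ arcsec spans θ·d AU: s = 48.2 × 68.027 = 3278.9 AU.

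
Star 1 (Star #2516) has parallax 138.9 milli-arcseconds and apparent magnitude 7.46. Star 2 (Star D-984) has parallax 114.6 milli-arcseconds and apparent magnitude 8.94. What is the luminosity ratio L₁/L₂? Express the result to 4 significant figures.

d₁ = 1/p₁ = 1/0.1389″ = 7.1994 pc; d₂ = 1/p₂ = 1/0.1146″ = 8.726 pc.
M₁ = m₁ − 5 log₁₀ d₁ + 5 = 7.46 − 4.2865 + 5 = 8.1735.
M₂ = 8.94 − 4.7041 + 5 = 9.2359.
L₁/L₂ = 10^(0.4(M₂ − M₁)) = 10^(0.4 × 1.0624) = 10^0.42496 = 2.6605.

L₁/L₂ = 2.661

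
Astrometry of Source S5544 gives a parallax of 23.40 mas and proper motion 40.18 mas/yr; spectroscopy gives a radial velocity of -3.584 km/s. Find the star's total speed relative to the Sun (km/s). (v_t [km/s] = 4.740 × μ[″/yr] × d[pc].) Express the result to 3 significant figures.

8.89 km/s

d = 1/p = 1/0.02340″ = 42.735 pc.
μ = 40.18 mas/yr = 0.04018 ″/yr.
v_t = 4.740 μ d = 4.740 × 0.04018 × 42.735 = 8.139 km/s.
v = √(v_r² + v_t²) = √((-3.584)² + 8.139²) = √79.0884 = 8.8932 km/s.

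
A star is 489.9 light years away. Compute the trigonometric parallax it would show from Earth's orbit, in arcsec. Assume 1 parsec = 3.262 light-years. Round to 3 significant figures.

d = 489.9 ly ÷ 3.262 = 150.18 pc.
p = 1/d = 1/150.18 = 0.0066587 arcsec.

0.00666 arcsec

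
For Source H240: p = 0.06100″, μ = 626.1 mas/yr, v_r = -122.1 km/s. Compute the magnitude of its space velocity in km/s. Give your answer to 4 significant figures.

131.4 km/s

d = 1/p = 1/0.06100″ = 16.393 pc.
μ = 626.1 mas/yr = 0.6261 ″/yr.
v_t = 4.740 μ d = 4.740 × 0.6261 × 16.393 = 48.65 km/s.
v = √(v_r² + v_t²) = √((-122.1)² + 48.65²) = √17275.2 = 131.44 km/s.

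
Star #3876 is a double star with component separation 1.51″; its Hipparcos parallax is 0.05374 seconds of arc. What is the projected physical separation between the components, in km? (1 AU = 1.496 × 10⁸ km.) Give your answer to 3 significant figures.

4.20 × 10^9 km

d = 1/p = 1/0.05374″ = 18.608 pc.
At distance d (pc), an angle of θ arcsec spans θ·d AU: s = 1.51 × 18.608 = 28.098 AU.
= 28.098 × 1.496 × 10⁸ km = 4.2035 × 10^9 km.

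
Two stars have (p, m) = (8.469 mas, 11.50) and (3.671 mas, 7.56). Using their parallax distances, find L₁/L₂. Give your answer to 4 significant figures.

L₁/L₂ = 0.004988

d₁ = 1/p₁ = 1/0.008469″ = 118.08 pc; d₂ = 1/p₂ = 1/0.003671″ = 272.41 pc.
M₁ = m₁ − 5 log₁₀ d₁ + 5 = 11.50 − 10.3609 + 5 = 6.1391.
M₂ = 7.56 − 12.1761 + 5 = 0.3839.
L₁/L₂ = 10^(0.4(M₂ − M₁)) = 10^(0.4 × (-5.7552)) = 10^(-2.30208) = 0.0049879.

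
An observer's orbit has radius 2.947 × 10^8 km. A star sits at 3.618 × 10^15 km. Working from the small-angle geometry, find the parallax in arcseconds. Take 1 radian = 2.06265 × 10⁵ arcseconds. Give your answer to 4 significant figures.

θ ≈ B/d = (2.947 × 10^8) / (3.618 × 10^15) = 8.1454 × 10^-8 rad.
In arcseconds: 8.1454 × 10^-8 × 206265 = 0.016801″.

0.01680 arcsec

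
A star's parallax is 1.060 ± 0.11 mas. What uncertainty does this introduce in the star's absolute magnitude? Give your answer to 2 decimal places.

σ_M = 0.23 mag

M = m − 5 log₁₀ d + 5 = m + 5 log₁₀ p + 5, so ∂M/∂p = 5/(p ln 10).
σ_M = (5/ln 10) · (σ_p/p) = 2.1715 × 0.11/1.060 = 2.1715 × 0.10377 = 0.22534.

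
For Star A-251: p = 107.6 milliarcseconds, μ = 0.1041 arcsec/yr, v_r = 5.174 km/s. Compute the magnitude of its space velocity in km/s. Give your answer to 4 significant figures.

d = 1/p = 1/0.1076″ = 9.2937 pc.
v_t = 4.740 μ d = 4.740 × 0.1041 × 9.2937 = 4.5858 km/s.
v = √(v_r² + v_t²) = √(5.174² + 4.5858²) = √47.7998 = 6.9137 km/s.

6.914 km/s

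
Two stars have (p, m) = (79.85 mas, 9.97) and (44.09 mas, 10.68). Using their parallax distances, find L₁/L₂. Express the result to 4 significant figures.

L₁/L₂ = 0.5863

d₁ = 1/p₁ = 1/0.07985″ = 12.523 pc; d₂ = 1/p₂ = 1/0.04409″ = 22.681 pc.
M₁ = m₁ − 5 log₁₀ d₁ + 5 = 9.97 − 5.4885 + 5 = 9.4815.
M₂ = 10.68 − 6.7783 + 5 = 8.9017.
L₁/L₂ = 10^(0.4(M₂ − M₁)) = 10^(0.4 × (-0.5798)) = 10^(-0.23192) = 0.58625.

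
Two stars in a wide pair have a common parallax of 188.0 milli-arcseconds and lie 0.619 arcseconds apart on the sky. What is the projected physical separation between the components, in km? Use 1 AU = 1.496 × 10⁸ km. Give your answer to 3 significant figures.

d = 1/p = 1/0.1880″ = 5.3191 pc.
At distance d (pc), an angle of θ arcsec spans θ·d AU: s = 0.619 × 5.3191 = 3.2925 AU.
= 3.2925 × 1.496 × 10⁸ km = 4.9256 × 10^8 km.

4.93 × 10^8 km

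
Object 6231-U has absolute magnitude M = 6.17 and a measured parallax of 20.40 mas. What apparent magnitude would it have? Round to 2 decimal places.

d = 1/p = 1/0.02040″ = 49.02 pc.
m − M = 5 log₁₀ d − 5 = 5 log₁₀(49.02) − 5 = 8.4519 − 5 = 3.4519.
m = M + (m − M) = 6.17 + 3.4519 = 9.62.

m = 9.62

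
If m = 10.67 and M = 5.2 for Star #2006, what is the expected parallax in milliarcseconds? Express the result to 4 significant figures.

m − M = 10.67 − 5.2 = 5.47.
d = 10^((m−M)/5 + 1) = 10^2.094 = 124.17 pc.
p = 1/d = 1/124.17 = 0.0080535 arcsec = 8.0535 mas.

8.054 mas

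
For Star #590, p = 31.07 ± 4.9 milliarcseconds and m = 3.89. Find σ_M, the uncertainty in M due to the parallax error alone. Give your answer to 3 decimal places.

σ_M = 0.342 mag

M = m − 5 log₁₀ d + 5 = m + 5 log₁₀ p + 5, so ∂M/∂p = 5/(p ln 10).
σ_M = (5/ln 10) · (σ_p/p) = 2.1715 × 4.9/31.07 = 2.1715 × 0.15771 = 0.34247.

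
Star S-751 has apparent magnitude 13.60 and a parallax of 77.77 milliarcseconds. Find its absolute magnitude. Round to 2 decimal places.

M = 13.05

d = 1/p = 1/0.07777″ = 12.858 pc.
m − M = 5 log₁₀(12.858) − 5 = 5.5459 − 5 = 0.5459.
M = m − (m − M) = 13.60 − 0.5459 = 13.05.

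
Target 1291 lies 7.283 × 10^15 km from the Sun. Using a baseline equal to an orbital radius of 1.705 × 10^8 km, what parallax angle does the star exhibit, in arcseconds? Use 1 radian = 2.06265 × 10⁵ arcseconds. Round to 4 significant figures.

θ ≈ B/d = (1.705 × 10^8) / (7.283 × 10^15) = 2.3411 × 10^-8 rad.
In arcseconds: 2.3411 × 10^-8 × 206265 = 0.0048289″.

0.004829 arcsec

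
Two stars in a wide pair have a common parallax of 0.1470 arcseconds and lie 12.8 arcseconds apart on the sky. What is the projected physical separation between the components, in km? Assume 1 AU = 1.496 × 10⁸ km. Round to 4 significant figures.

d = 1/p = 1/0.1470″ = 6.8027 pc.
At distance d (pc), an angle of θ arcsec spans θ·d AU: s = 12.8 × 6.8027 = 87.075 AU.
= 87.075 × 1.496 × 10⁸ km = 1.3026 × 10^10 km.

1.303 × 10^10 km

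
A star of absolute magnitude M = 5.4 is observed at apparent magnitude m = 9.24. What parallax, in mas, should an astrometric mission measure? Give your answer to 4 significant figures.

17.06 mas

m − M = 9.24 − 5.4 = 3.84.
d = 10^((m−M)/5 + 1) = 10^1.768 = 58.614 pc.
p = 1/d = 1/58.614 = 0.017061 arcsec = 17.061 mas.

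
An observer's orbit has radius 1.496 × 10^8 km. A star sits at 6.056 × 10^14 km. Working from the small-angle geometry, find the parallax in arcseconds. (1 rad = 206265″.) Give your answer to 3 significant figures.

0.0510 arcsec

θ ≈ B/d = (1.496 × 10^8) / (6.056 × 10^14) = 2.4703 × 10^-7 rad.
In arcseconds: 2.4703 × 10^-7 × 206265 = 0.050954″.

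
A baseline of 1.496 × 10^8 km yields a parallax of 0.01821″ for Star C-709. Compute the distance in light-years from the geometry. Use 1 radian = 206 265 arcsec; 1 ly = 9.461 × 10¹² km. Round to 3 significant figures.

θ = 0.01821″ = 0.01821/206265 = 8.8284 × 10^-8 rad.
d = B/θ = (1.496 × 10^8) / (8.8284 × 10^-8) = 1.6945 × 10^15 km = (1.6945 × 10^15) / (9.461 × 10^12) ly = 179.1 ly.

179 ly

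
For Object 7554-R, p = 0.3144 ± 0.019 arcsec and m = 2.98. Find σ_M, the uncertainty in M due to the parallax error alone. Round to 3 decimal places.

M = m − 5 log₁₀ d + 5 = m + 5 log₁₀ p + 5, so ∂M/∂p = 5/(p ln 10).
σ_M = (5/ln 10) · (σ_p/p) = 2.1715 × 0.019/0.3144 = 2.1715 × 0.060433 = 0.13123.

σ_M = 0.131 mag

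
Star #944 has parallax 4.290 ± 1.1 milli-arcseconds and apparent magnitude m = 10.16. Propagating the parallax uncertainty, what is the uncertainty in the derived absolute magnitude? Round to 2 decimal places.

M = m − 5 log₁₀ d + 5 = m + 5 log₁₀ p + 5, so ∂M/∂p = 5/(p ln 10).
σ_M = (5/ln 10) · (σ_p/p) = 2.1715 × 1.1/4.290 = 2.1715 × 0.25641 = 0.55679.

σ_M = 0.56 mag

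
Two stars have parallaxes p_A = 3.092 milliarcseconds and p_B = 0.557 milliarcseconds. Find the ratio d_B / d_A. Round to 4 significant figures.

Since d = 1/p, d_B/d_A = p_A/p_B.
= 3.092 / 0.557 = 5.5512.

5.551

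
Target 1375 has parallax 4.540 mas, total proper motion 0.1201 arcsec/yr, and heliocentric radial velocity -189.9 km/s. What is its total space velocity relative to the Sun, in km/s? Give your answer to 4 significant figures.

227.6 km/s

d = 1/p = 1/0.004540″ = 220.26 pc.
v_t = 4.740 μ d = 4.740 × 0.1201 × 220.26 = 125.39 km/s.
v = √(v_r² + v_t²) = √((-189.9)² + 125.39²) = √51784.7 = 227.56 km/s.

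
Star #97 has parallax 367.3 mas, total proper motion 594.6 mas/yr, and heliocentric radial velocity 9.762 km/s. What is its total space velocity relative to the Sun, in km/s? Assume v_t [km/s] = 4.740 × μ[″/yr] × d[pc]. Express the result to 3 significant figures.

12.4 km/s

d = 1/p = 1/0.3673″ = 2.7226 pc.
μ = 594.6 mas/yr = 0.5946 ″/yr.
v_t = 4.740 μ d = 4.740 × 0.5946 × 2.7226 = 7.6734 km/s.
v = √(v_r² + v_t²) = √(9.762² + 7.6734²) = √154.178 = 12.417 km/s.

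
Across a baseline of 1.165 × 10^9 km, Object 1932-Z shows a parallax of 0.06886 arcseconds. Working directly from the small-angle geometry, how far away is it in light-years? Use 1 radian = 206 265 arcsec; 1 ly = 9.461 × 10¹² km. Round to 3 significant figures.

369 ly

θ = 0.06886″ = 0.06886/206265 = 3.3384 × 10^-7 rad.
d = B/θ = (1.165 × 10^9) / (3.3384 × 10^-7) = 3.4897 × 10^15 km = (3.4897 × 10^15) / (9.461 × 10^12) ly = 368.85 ly.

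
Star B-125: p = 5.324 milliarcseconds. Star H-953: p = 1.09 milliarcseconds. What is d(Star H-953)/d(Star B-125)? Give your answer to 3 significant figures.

4.88

Since d = 1/p, d_B/d_A = p_A/p_B.
= 5.324 / 1.09 = 4.8844.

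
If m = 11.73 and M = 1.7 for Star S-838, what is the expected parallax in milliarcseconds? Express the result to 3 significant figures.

0.986 mas

m − M = 11.73 − 1.7 = 10.03.
d = 10^((m−M)/5 + 1) = 10^3.006 = 1013.9 pc.
p = 1/d = 1/1013.9 = 0.00098629 arcsec = 0.98629 mas.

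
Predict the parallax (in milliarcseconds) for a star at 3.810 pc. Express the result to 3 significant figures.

p = 1/d = 1/3.81 = 0.26247 arcsec.
= 0.26247 × 1000 = 262.47 mas.

262 mas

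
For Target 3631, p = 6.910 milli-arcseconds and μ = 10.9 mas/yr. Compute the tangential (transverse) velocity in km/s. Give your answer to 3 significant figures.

7.48 km/s

d = 1/p = 1/0.006910″ = 144.72 pc.
μ = 10.9 mas/yr = 0.0109 ″/yr.
v_t = 4.74 × μ × d = 4.74 × 0.0109 × 144.72 = 7.4771 km/s.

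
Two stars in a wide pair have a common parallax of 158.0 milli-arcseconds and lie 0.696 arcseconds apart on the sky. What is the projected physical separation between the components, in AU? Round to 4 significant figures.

4.405 AU

d = 1/p = 1/0.1580″ = 6.3291 pc.
At distance d (pc), an angle of θ arcsec spans θ·d AU: s = 0.696 × 6.3291 = 4.4051 AU.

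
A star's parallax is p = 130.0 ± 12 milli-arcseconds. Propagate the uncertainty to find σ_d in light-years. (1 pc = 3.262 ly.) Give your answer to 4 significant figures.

2.316 ly

d = 1/p, so σ_d = σ_p / p².
σ_d = 0.0120 / (0.1300)² = 0.0120 / 0.0169 = 0.71006 pc = 0.71006 × 3.262 ly = 2.3162 ly.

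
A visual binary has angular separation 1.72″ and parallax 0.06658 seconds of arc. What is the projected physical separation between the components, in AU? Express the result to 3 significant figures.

d = 1/p = 1/0.06658″ = 15.02 pc.
At distance d (pc), an angle of θ arcsec spans θ·d AU: s = 1.72 × 15.02 = 25.834 AU.

25.8 AU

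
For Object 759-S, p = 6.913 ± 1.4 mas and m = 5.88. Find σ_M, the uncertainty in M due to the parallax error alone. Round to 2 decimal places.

M = m − 5 log₁₀ d + 5 = m + 5 log₁₀ p + 5, so ∂M/∂p = 5/(p ln 10).
σ_M = (5/ln 10) · (σ_p/p) = 2.1715 × 1.4/6.913 = 2.1715 × 0.20252 = 0.43977.

σ_M = 0.44 mag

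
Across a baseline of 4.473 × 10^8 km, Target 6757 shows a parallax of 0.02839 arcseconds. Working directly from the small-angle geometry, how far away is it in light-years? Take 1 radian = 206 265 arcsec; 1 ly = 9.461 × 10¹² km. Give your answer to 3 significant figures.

343 ly

θ = 0.02839″ = 0.02839/206265 = 1.3764 × 10^-7 rad.
d = B/θ = (4.473 × 10^8) / (1.3764 × 10^-7) = 3.2498 × 10^15 km = (3.2498 × 10^15) / (9.461 × 10^12) ly = 343.49 ly.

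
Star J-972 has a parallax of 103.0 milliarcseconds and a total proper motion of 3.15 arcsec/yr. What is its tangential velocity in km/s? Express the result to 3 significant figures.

d = 1/p = 1/0.1030″ = 9.7087 pc.
v_t = 4.74 × μ × d = 4.74 × 3.15 × 9.7087 = 144.96 km/s.

145 km/s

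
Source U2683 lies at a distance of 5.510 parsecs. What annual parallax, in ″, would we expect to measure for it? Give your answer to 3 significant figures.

p = 1/d = 1/5.51 = 0.18149 arcsec.

0.181 ″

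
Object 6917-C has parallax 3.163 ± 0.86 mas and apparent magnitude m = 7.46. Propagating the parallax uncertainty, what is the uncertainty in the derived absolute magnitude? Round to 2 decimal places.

M = m − 5 log₁₀ d + 5 = m + 5 log₁₀ p + 5, so ∂M/∂p = 5/(p ln 10).
σ_M = (5/ln 10) · (σ_p/p) = 2.1715 × 0.86/3.163 = 2.1715 × 0.27189 = 0.59041.

σ_M = 0.59 mag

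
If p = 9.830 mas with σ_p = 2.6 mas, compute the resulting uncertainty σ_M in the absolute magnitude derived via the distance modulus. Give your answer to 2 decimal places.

M = m − 5 log₁₀ d + 5 = m + 5 log₁₀ p + 5, so ∂M/∂p = 5/(p ln 10).
σ_M = (5/ln 10) · (σ_p/p) = 2.1715 × 2.6/9.830 = 2.1715 × 0.2645 = 0.57436.

σ_M = 0.57 mag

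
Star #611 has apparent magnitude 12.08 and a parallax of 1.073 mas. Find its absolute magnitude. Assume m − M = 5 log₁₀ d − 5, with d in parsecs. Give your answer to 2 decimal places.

M = 2.23

d = 1/p = 1/0.001073″ = 931.97 pc.
m − M = 5 log₁₀(931.97) − 5 = 14.8470 − 5 = 9.8470.
M = m − (m − M) = 12.08 − 9.8470 = 2.23.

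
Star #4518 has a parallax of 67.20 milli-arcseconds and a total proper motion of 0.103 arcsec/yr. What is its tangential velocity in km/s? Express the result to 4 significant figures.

d = 1/p = 1/0.06720″ = 14.881 pc.
v_t = 4.74 × μ × d = 4.74 × 0.103 × 14.881 = 7.2652 km/s.

7.265 km/s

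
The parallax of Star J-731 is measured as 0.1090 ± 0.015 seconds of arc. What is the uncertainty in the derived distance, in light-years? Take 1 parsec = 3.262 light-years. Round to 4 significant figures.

d = 1/p, so σ_d = σ_p / p².
σ_d = 0.0150 / (0.1090)² = 0.0150 / 0.011881 = 1.2625 pc = 1.2625 × 3.262 ly = 4.1183 ly.

4.118 ly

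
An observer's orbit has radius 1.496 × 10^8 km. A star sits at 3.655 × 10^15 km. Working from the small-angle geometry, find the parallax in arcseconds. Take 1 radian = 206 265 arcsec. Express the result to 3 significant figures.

θ ≈ B/d = (1.496 × 10^8) / (3.655 × 10^15) = 4.0930 × 10^-8 rad.
In arcseconds: 4.0930 × 10^-8 × 206265 = 0.0084424″.

0.00844 arcsec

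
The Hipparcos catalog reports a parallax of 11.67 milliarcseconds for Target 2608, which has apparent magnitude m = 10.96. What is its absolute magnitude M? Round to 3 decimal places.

d = 1/p = 1/0.01167″ = 85.69 pc.
m − M = 5 log₁₀(85.69) − 5 = 9.6647 − 5 = 4.6647.
M = m − (m − M) = 10.96 − 4.6647 = 6.295.

M = 6.295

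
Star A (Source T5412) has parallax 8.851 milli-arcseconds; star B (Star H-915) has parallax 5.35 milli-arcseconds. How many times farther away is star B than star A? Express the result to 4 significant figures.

Since d = 1/p, d_B/d_A = p_A/p_B.
= 8.851 / 5.35 = 1.6544.

1.654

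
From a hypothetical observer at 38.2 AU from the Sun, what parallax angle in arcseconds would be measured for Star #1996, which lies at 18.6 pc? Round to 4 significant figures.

2.054 arcsec

p (arcsec) = B (AU) / d (pc).
p = 38.2 / 18.6 = 2.0538 arcsec.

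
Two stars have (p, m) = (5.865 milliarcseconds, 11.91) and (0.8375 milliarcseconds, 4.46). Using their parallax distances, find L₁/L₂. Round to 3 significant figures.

L₁/L₂ = 2.14 × 10^-5

d₁ = 1/p₁ = 1/0.005865″ = 170.5 pc; d₂ = 1/p₂ = 1/0.0008375″ = 1194 pc.
M₁ = m₁ − 5 log₁₀ d₁ + 5 = 11.91 − 11.1586 + 5 = 5.7514.
M₂ = 4.46 − 15.3850 + 5 = -5.9250.
L₁/L₂ = 10^(0.4(M₂ − M₁)) = 10^(0.4 × (-11.6764)) = 10^(-4.67056) = 0.000021352.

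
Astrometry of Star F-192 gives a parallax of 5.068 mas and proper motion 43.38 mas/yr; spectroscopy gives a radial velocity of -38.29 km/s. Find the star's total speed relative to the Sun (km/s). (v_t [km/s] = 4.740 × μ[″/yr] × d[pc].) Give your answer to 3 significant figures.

d = 1/p = 1/0.005068″ = 197.32 pc.
μ = 43.38 mas/yr = 0.04338 ″/yr.
v_t = 4.740 μ d = 4.740 × 0.04338 × 197.32 = 40.573 km/s.
v = √(v_r² + v_t²) = √((-38.29)² + 40.573²) = √3112.29 = 55.788 km/s.

55.8 km/s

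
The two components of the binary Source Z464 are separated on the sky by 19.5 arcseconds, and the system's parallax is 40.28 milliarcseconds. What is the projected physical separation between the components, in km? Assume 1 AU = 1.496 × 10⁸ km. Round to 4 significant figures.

d = 1/p = 1/0.04028″ = 24.826 pc.
At distance d (pc), an angle of θ arcsec spans θ·d AU: s = 19.5 × 24.826 = 484.11 AU.
= 484.11 × 1.496 × 10⁸ km = 7.2423 × 10^10 km.

7.242 × 10^10 km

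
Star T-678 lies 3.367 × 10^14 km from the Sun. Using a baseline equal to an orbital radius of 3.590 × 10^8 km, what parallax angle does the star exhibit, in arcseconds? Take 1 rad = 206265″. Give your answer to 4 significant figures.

0.2199 arcsec

θ ≈ B/d = (3.590 × 10^8) / (3.367 × 10^14) = 1.0662 × 10^-6 rad.
In arcseconds: 1.0662 × 10^-6 × 206265 = 0.21992″.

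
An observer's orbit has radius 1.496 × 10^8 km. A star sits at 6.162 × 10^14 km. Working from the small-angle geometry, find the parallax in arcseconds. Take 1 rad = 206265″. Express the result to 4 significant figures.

0.05008 arcsec

θ ≈ B/d = (1.496 × 10^8) / (6.162 × 10^14) = 2.4278 × 10^-7 rad.
In arcseconds: 2.4278 × 10^-7 × 206265 = 0.050077″.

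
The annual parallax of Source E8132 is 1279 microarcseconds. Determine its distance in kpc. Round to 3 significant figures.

p = 1279 microarcseconds = 0.001279 arcsec.
d = 1/p = 1/0.001279 = 781.86 pc.
= 0.78186 kpc.

0.782 kpc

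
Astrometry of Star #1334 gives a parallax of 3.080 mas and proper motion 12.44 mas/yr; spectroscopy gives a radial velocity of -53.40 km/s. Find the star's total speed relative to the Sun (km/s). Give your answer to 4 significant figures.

56.73 km/s

d = 1/p = 1/0.003080″ = 324.68 pc.
μ = 12.44 mas/yr = 0.01244 ″/yr.
v_t = 4.740 μ d = 4.740 × 0.01244 × 324.68 = 19.145 km/s.
v = √(v_r² + v_t²) = √((-53.40)² + 19.145²) = √3218.09 = 56.728 km/s.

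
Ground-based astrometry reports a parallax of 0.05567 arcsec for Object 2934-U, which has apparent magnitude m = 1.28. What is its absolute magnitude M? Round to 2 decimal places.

d = 1/p = 1/0.05567″ = 17.963 pc.
m − M = 5 log₁₀(17.963) − 5 = 6.2719 − 5 = 1.2719.
M = m − (m − M) = 1.28 − 1.2719 = 0.01.

M = 0.01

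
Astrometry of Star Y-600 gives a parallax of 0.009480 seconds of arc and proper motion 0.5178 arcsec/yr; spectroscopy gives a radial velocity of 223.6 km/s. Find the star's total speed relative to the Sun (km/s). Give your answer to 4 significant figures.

342.1 km/s

d = 1/p = 1/0.009480″ = 105.49 pc.
v_t = 4.740 μ d = 4.740 × 0.5178 × 105.49 = 258.91 km/s.
v = √(v_r² + v_t²) = √(223.6² + 258.91²) = √117031 = 342.1 km/s.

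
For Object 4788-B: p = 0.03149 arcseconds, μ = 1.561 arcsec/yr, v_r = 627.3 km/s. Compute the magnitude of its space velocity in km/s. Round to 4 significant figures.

669.9 km/s

d = 1/p = 1/0.03149″ = 31.756 pc.
v_t = 4.740 μ d = 4.740 × 1.561 × 31.756 = 234.97 km/s.
v = √(v_r² + v_t²) = √(627.3² + 234.97²) = √448716 = 669.86 km/s.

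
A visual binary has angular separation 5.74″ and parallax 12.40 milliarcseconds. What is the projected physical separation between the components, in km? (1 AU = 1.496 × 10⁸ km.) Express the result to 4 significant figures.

6.925 × 10^10 km

d = 1/p = 1/0.01240″ = 80.645 pc.
At distance d (pc), an angle of θ arcsec spans θ·d AU: s = 5.74 × 80.645 = 462.9 AU.
= 462.9 × 1.496 × 10⁸ km = 6.9250 × 10^10 km.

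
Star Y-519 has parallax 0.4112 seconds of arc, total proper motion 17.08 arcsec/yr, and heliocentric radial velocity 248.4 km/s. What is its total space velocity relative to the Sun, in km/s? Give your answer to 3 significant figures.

317 km/s

d = 1/p = 1/0.4112″ = 2.4319 pc.
v_t = 4.740 μ d = 4.740 × 17.08 × 2.4319 = 196.88 km/s.
v = √(v_r² + v_t²) = √(248.4² + 196.88²) = √100464 = 316.96 km/s.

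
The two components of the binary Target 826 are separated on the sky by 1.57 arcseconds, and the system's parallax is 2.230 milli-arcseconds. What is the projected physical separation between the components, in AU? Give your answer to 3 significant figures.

704 AU

d = 1/p = 1/0.002230″ = 448.43 pc.
At distance d (pc), an angle of θ arcsec spans θ·d AU: s = 1.57 × 448.43 = 704.04 AU.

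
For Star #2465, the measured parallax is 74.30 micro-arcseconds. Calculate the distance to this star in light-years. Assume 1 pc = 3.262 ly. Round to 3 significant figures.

43900 light years

p = 74.30 micro-arcseconds = 0.00007430 arcsec.
d = 1/p = 1/0.00007430 = 13459 pc.
In light-years: 13459 × 3.262 = 43903 ly.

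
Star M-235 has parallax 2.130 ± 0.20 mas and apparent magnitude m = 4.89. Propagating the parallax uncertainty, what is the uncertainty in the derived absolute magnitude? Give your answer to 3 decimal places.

M = m − 5 log₁₀ d + 5 = m + 5 log₁₀ p + 5, so ∂M/∂p = 5/(p ln 10).
σ_M = (5/ln 10) · (σ_p/p) = 2.1715 × 0.20/2.130 = 2.1715 × 0.093897 = 0.2039.

σ_M = 0.204 mag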